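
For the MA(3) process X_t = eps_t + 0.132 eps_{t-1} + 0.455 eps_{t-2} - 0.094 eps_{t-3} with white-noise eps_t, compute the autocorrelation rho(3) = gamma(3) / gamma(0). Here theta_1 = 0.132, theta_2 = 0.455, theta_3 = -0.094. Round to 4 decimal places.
\rho(3) = -0.0762

For an MA(q) process with theta_0 = 1, the autocovariance is
  gamma(k) = sigma^2 * sum_{i=0..q-k} theta_i * theta_{i+k},
and rho(k) = gamma(k) / gamma(0). Sigma^2 cancels.
  numerator   = (1)*(-0.094) = -0.094.
  denominator = (1)^2 + (0.132)^2 + (0.455)^2 + (-0.094)^2 = 1.233285.
  rho(3) = -0.094 / 1.233285 = -0.0762.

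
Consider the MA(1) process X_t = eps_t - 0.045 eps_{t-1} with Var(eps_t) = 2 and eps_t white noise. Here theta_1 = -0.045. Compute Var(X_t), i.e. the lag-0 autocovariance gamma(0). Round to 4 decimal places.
\gamma(0) = 2.0041

For an MA(q) process X_t = eps_t + sum_i theta_i eps_{t-i} with
Var(eps_t) = sigma^2, the variance is
  gamma(0) = sigma^2 * (1 + sum_i theta_i^2).
  sum_i theta_i^2 = (-0.045)^2 = 0.002025.
  gamma(0) = 2 * (1 + 0.002025) = 2 * 1.002025 = 2.00405, which rounds to 2.0041.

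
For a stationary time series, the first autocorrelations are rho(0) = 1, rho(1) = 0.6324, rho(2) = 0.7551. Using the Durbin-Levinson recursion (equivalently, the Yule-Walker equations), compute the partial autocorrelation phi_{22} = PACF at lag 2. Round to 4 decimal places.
\phi_{22} = 0.5919

The PACF at lag k is phi_{kk}, the last component of the solution
to the Yule-Walker system G_k phi = r_k where
  (G_k)_{ij} = rho(|i - j|), (r_k)_i = rho(i), i,j = 1..k.
Equivalently, Durbin-Levinson gives phi_{kk} iteratively:
  phi_{11} = rho(1)
  phi_{kk} = [rho(k) - sum_{j=1..k-1} phi_{k-1,j} rho(k-j)]
            / [1 - sum_{j=1..k-1} phi_{k-1,j} rho(j)],
  phi_{k,j} = phi_{k-1,j} - phi_{kk} phi_{k-1,k-j},  j = 1..k-1.
Step k = 1:
  phi_11 = rho(1) = 0.6324.
Step k = 2:
  phi_22 = [rho(2) - phi_11 rho(1)] / [1 - phi_11 rho(1)] = [0.7551 - (0.6324)(0.6324)] / [1 - (0.6324)(0.6324)]
         = 0.35517024 / 0.60007024 = 0.5919.
Therefore phi_{22} = 0.5919.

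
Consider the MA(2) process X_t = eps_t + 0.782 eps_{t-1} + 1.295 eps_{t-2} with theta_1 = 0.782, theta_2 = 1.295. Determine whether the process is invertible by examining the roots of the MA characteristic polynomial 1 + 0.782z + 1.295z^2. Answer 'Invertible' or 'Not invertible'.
\text{Not invertible}

The MA(q) characteristic polynomial is P(z) = 1 + 0.782z + 1.295z^2.
Invertibility requires all roots to lie outside the unit circle, i.e. |z| > 1 for every root.
Set 1 + (0.782) z + (1.295) z^2 = 0, i.e. a z^2 + b z + c = 0 with a = 1.295, b = 0.782, c = 1.
Discriminant D = b^2 - 4ac = (0.782)^2 - 4*(1.295)*1 = 0.611524 - (5.18) = -4.568476.
D < 0, so the roots are the complex-conjugate pair z = (-b +/- i sqrt(-D)) / (2a) = -0.3019 +/- 0.8253i.
For a conjugate pair |z|^2 = z * conj(z) = (product of roots) = c/a = 1/(1.295) = 0.772201, so |z| = sqrt(0.772201) = 0.8787 for both roots.
Moduli of all roots: 0.8787, 0.8787.
All moduli strictly greater than 1? No.
Verdict: Not invertible.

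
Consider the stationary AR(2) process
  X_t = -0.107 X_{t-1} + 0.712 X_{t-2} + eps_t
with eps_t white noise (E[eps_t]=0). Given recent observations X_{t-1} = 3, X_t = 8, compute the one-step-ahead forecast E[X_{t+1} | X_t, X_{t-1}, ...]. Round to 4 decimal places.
E[X_{t+1} \mid \mathcal F_t] = 1.2800

For an AR(p) model X_t = c + sum_i phi_i X_{t-i} + eps_t, the
one-step-ahead conditional mean is
  E[X_{t+1} | X_t, ...] = c + sum_i phi_i X_{t+1-i}.
Substitute known values:
  E[X_{t+1} | ...] = (-0.107) * (8) + (0.712) * (3)
                   = 1.2800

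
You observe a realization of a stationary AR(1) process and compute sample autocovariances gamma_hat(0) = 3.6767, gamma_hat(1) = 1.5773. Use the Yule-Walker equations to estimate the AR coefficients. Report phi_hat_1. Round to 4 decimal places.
\hat\phi_{1} = 0.4290

The Yule-Walker equations for an AR(p) process read, in matrix form,
  Gamma_p phi = r_p,   with   (Gamma_p)_{ij} = gamma(|i - j|),
                       (r_p)_i = gamma(i),   i,j = 1..p.
Substitute the sample gammas (Toeplitz matrix and right-hand side of size 1):
  Gamma_p = [[3.6767]]
  r_p     = [1.5773]
With p = 1 this is the single equation gamma(0) phi_1 = gamma(1):
  phi_hat_1 = gamma(1) / gamma(0) = 1.5773 / 3.6767 = 0.4290.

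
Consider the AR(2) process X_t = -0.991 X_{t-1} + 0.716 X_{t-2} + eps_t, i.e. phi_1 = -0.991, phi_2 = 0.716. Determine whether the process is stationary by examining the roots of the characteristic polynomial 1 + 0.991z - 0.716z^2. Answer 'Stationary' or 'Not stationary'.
\text{Not stationary}

The AR(p) characteristic polynomial is P(z) = 1 + 0.991z - 0.716z^2.
Stationarity requires all roots to lie outside the unit circle, i.e. |z| > 1 for every root.
Set 1 + (0.991) z + (-0.716) z^2 = 0, i.e. a z^2 + b z + c = 0 with a = -0.716, b = 0.991, c = 1.
Discriminant D = b^2 - 4ac = (0.991)^2 - 4*(-0.716)*1 = 0.982081 - (-2.864) = 3.846081.
D >= 0, so the roots are real: z = (-b +/- sqrt(D)) / (2a) = (-0.991 +/- 1.961143) / (-1.432).
  z_1 = (-0.991 + 1.961143) / (-1.432) = -0.6775,   |z_1| = 0.6775.
  z_2 = (-0.991 - 1.961143) / (-1.432) = 2.0616,   |z_2| = 2.0616.
Moduli of all roots: 0.6775, 2.0616.
All moduli strictly greater than 1? No.
Verdict: Not stationary.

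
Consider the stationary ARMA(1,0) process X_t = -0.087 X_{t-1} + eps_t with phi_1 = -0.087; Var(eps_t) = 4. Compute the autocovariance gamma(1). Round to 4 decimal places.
\gamma(1) = -0.3507

Multiply the model equation by X_{t-k} and take expectations. With theta_0 = psi_0 = 1 and psi_j the MA(infinity) weights, this gives
  gamma(k) - sum_i phi_i gamma(k-i) = c_k,
  c_k = sigma^2 * sum_{j=k..q} theta_j psi_{j-k}   (c_k = 0 for k > q),
using gamma(-m) = gamma(m).
Pure AR (q = 0): c_0 = sigma^2 = 4, c_k = 0 for k >= 1.
Equations for k = 0 and k = 1 (AR order 1):
  gamma(0) = phi_1 gamma(1) + c_0
  gamma(1) = phi_1 gamma(0) + c_1
Substituting the second into the first: gamma(0) (1 - phi_1^2) = c_0 + phi_1 c_1, so
  gamma(0) = c_0 / (1 - phi_1^2) = 4 / (1 - (-0.087)^2) = 4 / 0.992431 = 4.030507.
  gamma(1) = phi_1 gamma(0) = (-0.087)(4.030507) = -0.350654.
Therefore gamma(1) = -0.3507 (to 4 decimal places).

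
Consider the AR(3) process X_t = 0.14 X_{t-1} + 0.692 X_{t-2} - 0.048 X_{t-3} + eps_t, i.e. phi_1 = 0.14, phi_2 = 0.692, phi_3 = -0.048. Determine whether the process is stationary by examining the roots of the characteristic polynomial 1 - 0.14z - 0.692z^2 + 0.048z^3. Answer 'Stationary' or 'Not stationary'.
\text{Stationary}

The AR(p) characteristic polynomial is P(z) = 1 - 0.14z - 0.692z^2 + 0.048z^3.
Stationarity requires all roots to lie outside the unit circle, i.e. |z| > 1 for every root.
Degree 3: look for a simple real root z0 first, then factor out (1 - z/z0) and solve the remaining quadratic.
Testing z0 = -1.25: P(-1.25) = 1 + (-0.14)(-1.25) + (-0.692)(-1.25)^2 + (0.048)(-1.25)^3
  = 1 + (0.175) + (-1.08125) + (-0.09375) = 0.  So z_0 = -1.25 is a root, |z_0| = 1.25.
Divide out the factor (1 + 0.8 z) = (1 - z/z0) (since 1/z0 = -0.8):
  P(z) = (1 + 0.8 z)(1 + (-0.94) z + (0.06) z^2)
  [check: z-coef -0.94 - (-0.8) = -0.14; z^2-coef 0.06 - (-0.8)(-0.94) = -0.692; z^3-coef -(-0.8)(0.06) = 0.048.]
Remaining roots from the quadratic factor 1 + (-0.94) z + (0.06) z^2:
  Set 1 + (-0.94) z + (0.06) z^2 = 0, i.e. a z^2 + b z + c = 0 with a = 0.06, b = -0.94, c = 1.
  Discriminant D = b^2 - 4ac = (-0.94)^2 - 4*(0.06)*1 = 0.8836 - (0.24) = 0.6436.
  D >= 0, so the roots are real: z = (-b +/- sqrt(D)) / (2a) = (0.94 +/- 0.802247) / (0.12).
    z_1 = (0.94 + 0.802247) / (0.12) = 14.5187,   |z_1| = 14.5187.
    z_2 = (0.94 - 0.802247) / (0.12) = 1.1479,   |z_2| = 1.1479.
Moduli of all roots: 1.2500, 14.5187, 1.1479.
All moduli strictly greater than 1? Yes.
Verdict: Stationary.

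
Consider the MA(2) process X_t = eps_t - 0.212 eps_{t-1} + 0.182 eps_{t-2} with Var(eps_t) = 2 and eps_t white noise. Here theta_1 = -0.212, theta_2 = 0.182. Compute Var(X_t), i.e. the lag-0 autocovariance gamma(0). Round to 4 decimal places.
\gamma(0) = 2.1561

For an MA(q) process X_t = eps_t + sum_i theta_i eps_{t-i} with
Var(eps_t) = sigma^2, the variance is
  gamma(0) = sigma^2 * (1 + sum_i theta_i^2).
  sum_i theta_i^2 = (-0.212)^2 + (0.182)^2 = 0.044944 + 0.033124 = 0.078068.
  gamma(0) = 2 * (1 + 0.078068) = 2 * 1.078068 = 2.156136, which rounds to 2.1561.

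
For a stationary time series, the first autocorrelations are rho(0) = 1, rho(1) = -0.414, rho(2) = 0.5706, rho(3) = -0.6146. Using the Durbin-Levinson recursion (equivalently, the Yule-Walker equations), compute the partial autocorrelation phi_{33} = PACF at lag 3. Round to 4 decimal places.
\phi_{33} = -0.4601

The PACF at lag k is phi_{kk}, the last component of the solution
to the Yule-Walker system G_k phi = r_k where
  (G_k)_{ij} = rho(|i - j|), (r_k)_i = rho(i), i,j = 1..k.
Equivalently, Durbin-Levinson gives phi_{kk} iteratively:
  phi_{11} = rho(1)
  phi_{kk} = [rho(k) - sum_{j=1..k-1} phi_{k-1,j} rho(k-j)]
            / [1 - sum_{j=1..k-1} phi_{k-1,j} rho(j)],
  phi_{k,j} = phi_{k-1,j} - phi_{kk} phi_{k-1,k-j},  j = 1..k-1.
Step k = 1:
  phi_11 = rho(1) = -0.414.
Step k = 2:
  phi_22 = [rho(2) - phi_11 rho(1)] / [1 - phi_11 rho(1)] = [0.5706 - (-0.414)(-0.414)] / [1 - (-0.414)(-0.414)]
         = 0.399204 / 0.828604 = 0.481779.
  Update: phi_21 = phi_11 - phi_22 phi_11 = -0.414 - (0.481779)(-0.414) = -0.214543.
Step k = 3:
  phi_33 = [rho(3) - phi_21 rho(2) - phi_22 rho(1)] / [1 - phi_21 rho(1) - phi_22 rho(2)]
    numerator   = -0.6146 - (-0.214543)(0.5706) - (0.481779)(-0.414) = -0.29272498
    denominator = 1 - (-0.214543)(-0.414) - (0.481779)(0.5706) = 0.6362759
  phi_33 = -0.29272498 / 0.6362759 = -0.4601.
Therefore phi_{33} = -0.4601.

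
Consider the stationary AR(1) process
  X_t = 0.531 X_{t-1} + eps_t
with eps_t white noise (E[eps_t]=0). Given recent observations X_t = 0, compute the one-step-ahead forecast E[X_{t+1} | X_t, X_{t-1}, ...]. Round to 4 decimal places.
E[X_{t+1} \mid \mathcal F_t] = 0.0000

For an AR(p) model X_t = c + sum_i phi_i X_{t-i} + eps_t, the
one-step-ahead conditional mean is
  E[X_{t+1} | X_t, ...] = c + sum_i phi_i X_{t+1-i}.
Substitute known values:
  E[X_{t+1} | ...] = (0.531) * (0)
                   = 0.0000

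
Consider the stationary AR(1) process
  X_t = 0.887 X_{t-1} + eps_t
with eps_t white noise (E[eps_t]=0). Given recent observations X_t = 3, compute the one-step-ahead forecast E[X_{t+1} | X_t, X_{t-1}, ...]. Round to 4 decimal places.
E[X_{t+1} \mid \mathcal F_t] = 2.6610

For an AR(p) model X_t = c + sum_i phi_i X_{t-i} + eps_t, the
one-step-ahead conditional mean is
  E[X_{t+1} | X_t, ...] = c + sum_i phi_i X_{t+1-i}.
Substitute known values:
  E[X_{t+1} | ...] = (0.887) * (3)
                   = 2.6610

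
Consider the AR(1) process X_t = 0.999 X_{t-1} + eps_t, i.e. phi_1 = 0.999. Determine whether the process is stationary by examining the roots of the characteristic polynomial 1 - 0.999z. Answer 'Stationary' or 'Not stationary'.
\text{Stationary}

The AR(p) characteristic polynomial is P(z) = 1 - 0.999z.
Stationarity requires all roots to lie outside the unit circle, i.e. |z| > 1 for every root.
This is linear in z: 1 + (-0.999) z = 0  =>  z = -1/(-0.999) = 1.001001,  |z| = 1.001001.
Moduli of all roots: 1.0010.
All moduli strictly greater than 1? Yes.
Verdict: Stationary.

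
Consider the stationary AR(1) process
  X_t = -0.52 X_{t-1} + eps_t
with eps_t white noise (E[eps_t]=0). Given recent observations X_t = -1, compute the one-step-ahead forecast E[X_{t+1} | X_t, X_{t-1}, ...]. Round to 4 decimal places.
E[X_{t+1} \mid \mathcal F_t] = 0.5200

For an AR(p) model X_t = c + sum_i phi_i X_{t-i} + eps_t, the
one-step-ahead conditional mean is
  E[X_{t+1} | X_t, ...] = c + sum_i phi_i X_{t+1-i}.
Substitute known values:
  E[X_{t+1} | ...] = (-0.52) * (-1)
                   = 0.5200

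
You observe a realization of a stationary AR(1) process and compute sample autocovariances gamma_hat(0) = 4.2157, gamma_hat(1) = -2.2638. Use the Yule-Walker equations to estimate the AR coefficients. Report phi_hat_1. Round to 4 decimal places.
\hat\phi_{1} = -0.5370

The Yule-Walker equations for an AR(p) process read, in matrix form,
  Gamma_p phi = r_p,   with   (Gamma_p)_{ij} = gamma(|i - j|),
                       (r_p)_i = gamma(i),   i,j = 1..p.
Substitute the sample gammas (Toeplitz matrix and right-hand side of size 1):
  Gamma_p = [[4.2157]]
  r_p     = [-2.2638]
With p = 1 this is the single equation gamma(0) phi_1 = gamma(1):
  phi_hat_1 = gamma(1) / gamma(0) = -2.2638 / 4.2157 = -0.5370.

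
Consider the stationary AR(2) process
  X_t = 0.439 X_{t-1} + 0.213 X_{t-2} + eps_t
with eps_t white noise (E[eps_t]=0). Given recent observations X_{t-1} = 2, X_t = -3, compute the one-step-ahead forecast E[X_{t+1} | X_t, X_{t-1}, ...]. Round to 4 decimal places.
E[X_{t+1} \mid \mathcal F_t] = -0.8910

For an AR(p) model X_t = c + sum_i phi_i X_{t-i} + eps_t, the
one-step-ahead conditional mean is
  E[X_{t+1} | X_t, ...] = c + sum_i phi_i X_{t+1-i}.
Substitute known values:
  E[X_{t+1} | ...] = (0.439) * (-3) + (0.213) * (2)
                   = -0.8910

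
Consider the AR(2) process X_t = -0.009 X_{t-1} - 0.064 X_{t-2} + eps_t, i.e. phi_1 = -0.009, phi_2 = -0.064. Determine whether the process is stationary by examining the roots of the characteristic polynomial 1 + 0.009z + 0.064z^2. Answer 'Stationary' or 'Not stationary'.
\text{Stationary}

The AR(p) characteristic polynomial is P(z) = 1 + 0.009z + 0.064z^2.
Stationarity requires all roots to lie outside the unit circle, i.e. |z| > 1 for every root.
Set 1 + (0.009) z + (0.064) z^2 = 0, i.e. a z^2 + b z + c = 0 with a = 0.064, b = 0.009, c = 1.
Discriminant D = b^2 - 4ac = (0.009)^2 - 4*(0.064)*1 = 0.000081 - (0.256) = -0.255919.
D < 0, so the roots are the complex-conjugate pair z = (-b +/- i sqrt(-D)) / (2a) = -0.0703 +/- 3.9522i.
For a conjugate pair |z|^2 = z * conj(z) = (product of roots) = c/a = 1/(0.064) = 15.625, so |z| = sqrt(15.625) = 3.9528 for both roots.
Moduli of all roots: 3.9528, 3.9528.
All moduli strictly greater than 1? Yes.
Verdict: Stationary.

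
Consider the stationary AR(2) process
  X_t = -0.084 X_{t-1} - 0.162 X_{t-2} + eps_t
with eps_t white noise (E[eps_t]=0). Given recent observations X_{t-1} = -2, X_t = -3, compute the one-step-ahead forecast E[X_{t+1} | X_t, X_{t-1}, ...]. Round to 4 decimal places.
E[X_{t+1} \mid \mathcal F_t] = 0.5760

For an AR(p) model X_t = c + sum_i phi_i X_{t-i} + eps_t, the
one-step-ahead conditional mean is
  E[X_{t+1} | X_t, ...] = c + sum_i phi_i X_{t+1-i}.
Substitute known values:
  E[X_{t+1} | ...] = (-0.084) * (-3) + (-0.162) * (-2)
                   = 0.5760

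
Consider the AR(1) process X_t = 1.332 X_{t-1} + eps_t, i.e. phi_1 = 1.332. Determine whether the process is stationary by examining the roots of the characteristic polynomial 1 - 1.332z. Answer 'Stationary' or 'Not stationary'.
\text{Not stationary}

The AR(p) characteristic polynomial is P(z) = 1 - 1.332z.
Stationarity requires all roots to lie outside the unit circle, i.e. |z| > 1 for every root.
This is linear in z: 1 + (-1.332) z = 0  =>  z = -1/(-1.332) = 0.750751,  |z| = 0.750751.
Moduli of all roots: 0.7508.
All moduli strictly greater than 1? No.
Verdict: Not stationary.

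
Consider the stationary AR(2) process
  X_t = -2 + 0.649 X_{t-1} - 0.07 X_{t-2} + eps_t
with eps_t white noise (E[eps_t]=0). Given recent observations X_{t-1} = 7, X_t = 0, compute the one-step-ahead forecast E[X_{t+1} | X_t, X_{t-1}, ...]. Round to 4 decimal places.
E[X_{t+1} \mid \mathcal F_t] = -2.4900

For an AR(p) model X_t = c + sum_i phi_i X_{t-i} + eps_t, the
one-step-ahead conditional mean is
  E[X_{t+1} | X_t, ...] = c + sum_i phi_i X_{t+1-i}.
Substitute known values:
  E[X_{t+1} | ...] = -2 + (0.649) * (0) + (-0.07) * (7)
                   = -2.4900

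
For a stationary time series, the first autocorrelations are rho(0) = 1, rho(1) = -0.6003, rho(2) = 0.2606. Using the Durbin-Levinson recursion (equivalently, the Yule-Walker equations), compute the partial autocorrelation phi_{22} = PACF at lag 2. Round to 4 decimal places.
\phi_{22} = -0.1560

The PACF at lag k is phi_{kk}, the last component of the solution
to the Yule-Walker system G_k phi = r_k where
  (G_k)_{ij} = rho(|i - j|), (r_k)_i = rho(i), i,j = 1..k.
Equivalently, Durbin-Levinson gives phi_{kk} iteratively:
  phi_{11} = rho(1)
  phi_{kk} = [rho(k) - sum_{j=1..k-1} phi_{k-1,j} rho(k-j)]
            / [1 - sum_{j=1..k-1} phi_{k-1,j} rho(j)],
  phi_{k,j} = phi_{k-1,j} - phi_{kk} phi_{k-1,k-j},  j = 1..k-1.
Step k = 1:
  phi_11 = rho(1) = -0.6003.
Step k = 2:
  phi_22 = [rho(2) - phi_11 rho(1)] / [1 - phi_11 rho(1)] = [0.2606 - (-0.6003)(-0.6003)] / [1 - (-0.6003)(-0.6003)]
         = -0.09976009 / 0.63963991 = -0.156.
Therefore phi_{22} = -0.1560.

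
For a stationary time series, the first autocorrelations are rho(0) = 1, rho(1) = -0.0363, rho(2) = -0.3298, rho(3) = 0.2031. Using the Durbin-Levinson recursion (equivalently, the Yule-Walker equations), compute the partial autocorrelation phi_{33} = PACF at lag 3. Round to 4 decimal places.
\phi_{33} = 0.1970

The PACF at lag k is phi_{kk}, the last component of the solution
to the Yule-Walker system G_k phi = r_k where
  (G_k)_{ij} = rho(|i - j|), (r_k)_i = rho(i), i,j = 1..k.
Equivalently, Durbin-Levinson gives phi_{kk} iteratively:
  phi_{11} = rho(1)
  phi_{kk} = [rho(k) - sum_{j=1..k-1} phi_{k-1,j} rho(k-j)]
            / [1 - sum_{j=1..k-1} phi_{k-1,j} rho(j)],
  phi_{k,j} = phi_{k-1,j} - phi_{kk} phi_{k-1,k-j},  j = 1..k-1.
Step k = 1:
  phi_11 = rho(1) = -0.0363.
Step k = 2:
  phi_22 = [rho(2) - phi_11 rho(1)] / [1 - phi_11 rho(1)] = [-0.3298 - (-0.0363)(-0.0363)] / [1 - (-0.0363)(-0.0363)]
         = -0.33111769 / 0.99868231 = -0.331555.
  Update: phi_21 = phi_11 - phi_22 phi_11 = -0.0363 - (-0.331555)(-0.0363) = -0.048335.
Step k = 3:
  phi_33 = [rho(3) - phi_21 rho(2) - phi_22 rho(1)] / [1 - phi_21 rho(1) - phi_22 rho(2)]
    numerator   = 0.2031 - (-0.048335)(-0.3298) - (-0.331555)(-0.0363) = 0.17512354
    denominator = 1 - (-0.048335)(-0.0363) - (-0.331555)(-0.3298) = 0.88889872
  phi_33 = 0.17512354 / 0.88889872 = 0.197.
Therefore phi_{33} = 0.1970.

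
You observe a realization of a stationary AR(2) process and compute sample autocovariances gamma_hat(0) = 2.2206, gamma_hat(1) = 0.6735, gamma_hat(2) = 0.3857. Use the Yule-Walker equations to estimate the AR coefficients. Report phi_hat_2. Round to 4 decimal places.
\hat\phi_{2} = 0.0900

The Yule-Walker equations for an AR(p) process read, in matrix form,
  Gamma_p phi = r_p,   with   (Gamma_p)_{ij} = gamma(|i - j|),
                       (r_p)_i = gamma(i),   i,j = 1..p.
Substitute the sample gammas (Toeplitz matrix and right-hand side of size 2):
  Gamma_p = [[2.2206, 0.6735], [0.6735, 2.2206]]
  r_p     = [0.6735, 0.3857]
Written out:
  2.2206 phi_1 + 0.6735 phi_2 = 0.6735
  0.6735 phi_1 + 2.2206 phi_2 = 0.3857
Solve by Cramer's rule:
  det = gamma(0)^2 - gamma(1)^2 = (2.2206)^2 - (0.6735)^2 = 4.93106436 - 0.45360225 = 4.47746211
  phi_hat_1 = [gamma(1) gamma(0) - gamma(1) gamma(2)] / det = [(0.6735)(2.2206) - (0.6735)(0.3857)] / 4.47746211 = 1.23580515 / 4.47746211 = 0.276
  phi_hat_2 = [gamma(0) gamma(2) - gamma(1)^2] / det = [(2.2206)(0.3857) - (0.6735)^2] / 4.47746211 = 0.40288317 / 4.47746211 = 0.09
So phi_hat = [0.2760, 0.0900].
Therefore phi_hat_2 = 0.0900.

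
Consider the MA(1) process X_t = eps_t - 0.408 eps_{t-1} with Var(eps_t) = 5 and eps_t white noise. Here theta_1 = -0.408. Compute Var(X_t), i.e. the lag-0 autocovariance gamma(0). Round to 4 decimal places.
\gamma(0) = 5.8323

For an MA(q) process X_t = eps_t + sum_i theta_i eps_{t-i} with
Var(eps_t) = sigma^2, the variance is
  gamma(0) = sigma^2 * (1 + sum_i theta_i^2).
  sum_i theta_i^2 = (-0.408)^2 = 0.166464.
  gamma(0) = 5 * (1 + 0.166464) = 5 * 1.166464 = 5.83232, which rounds to 5.8323.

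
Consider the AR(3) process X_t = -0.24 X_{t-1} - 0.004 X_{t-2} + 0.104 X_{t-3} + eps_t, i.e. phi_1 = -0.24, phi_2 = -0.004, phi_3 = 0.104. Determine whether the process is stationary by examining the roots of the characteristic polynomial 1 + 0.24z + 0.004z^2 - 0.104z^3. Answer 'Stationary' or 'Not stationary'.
\text{Stationary}

The AR(p) characteristic polynomial is P(z) = 1 + 0.24z + 0.004z^2 - 0.104z^3.
Stationarity requires all roots to lie outside the unit circle, i.e. |z| > 1 for every root.
Degree 3: look for a simple real root z0 first, then factor out (1 - z/z0) and solve the remaining quadratic.
Testing z0 = 2.5: P(2.5) = 1 + (0.24)(2.5) + (0.004)(2.5)^2 + (-0.104)(2.5)^3
  = 1 + (0.6) + (0.025) + (-1.625) = 0.  So z_0 = 2.5 is a root, |z_0| = 2.5.
Divide out the factor (1 - 0.4 z) = (1 - z/z0) (since 1/z0 = 0.4):
  P(z) = (1 - 0.4 z)(1 + (0.64) z + (0.26) z^2)
  [check: z-coef 0.64 - (0.4) = 0.24; z^2-coef 0.26 - (0.4)(0.64) = 0.004; z^3-coef -(0.4)(0.26) = -0.104.]
Remaining roots from the quadratic factor 1 + (0.64) z + (0.26) z^2:
  Set 1 + (0.64) z + (0.26) z^2 = 0, i.e. a z^2 + b z + c = 0 with a = 0.26, b = 0.64, c = 1.
  Discriminant D = b^2 - 4ac = (0.64)^2 - 4*(0.26)*1 = 0.4096 - (1.04) = -0.6304.
  D < 0, so the roots are the complex-conjugate pair z = (-b +/- i sqrt(-D)) / (2a) = -1.2308 +/- 1.5269i.
  For a conjugate pair |z|^2 = z * conj(z) = (product of roots) = c/a = 1/(0.26) = 3.846154, so |z| = sqrt(3.846154) = 1.9612 for both roots.
Moduli of all roots: 2.5000, 1.9612, 1.9612.
All moduli strictly greater than 1? Yes.
Verdict: Stationary.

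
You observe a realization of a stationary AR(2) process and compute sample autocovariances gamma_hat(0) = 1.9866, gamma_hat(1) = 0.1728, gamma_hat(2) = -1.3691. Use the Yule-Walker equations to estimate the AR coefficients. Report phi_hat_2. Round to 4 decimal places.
\hat\phi_{2} = -0.7020

The Yule-Walker equations for an AR(p) process read, in matrix form,
  Gamma_p phi = r_p,   with   (Gamma_p)_{ij} = gamma(|i - j|),
                       (r_p)_i = gamma(i),   i,j = 1..p.
Substitute the sample gammas (Toeplitz matrix and right-hand side of size 2):
  Gamma_p = [[1.9866, 0.1728], [0.1728, 1.9866]]
  r_p     = [0.1728, -1.3691]
Written out:
  1.9866 phi_1 + 0.1728 phi_2 = 0.1728
  0.1728 phi_1 + 1.9866 phi_2 = -1.3691
Solve by Cramer's rule:
  det = gamma(0)^2 - gamma(1)^2 = (1.9866)^2 - (0.1728)^2 = 3.94657956 - 0.02985984 = 3.91671972
  phi_hat_1 = [gamma(1) gamma(0) - gamma(1) gamma(2)] / det = [(0.1728)(1.9866) - (0.1728)(-1.3691)] / 3.91671972 = 0.57986496 / 3.91671972 = 0.148
  phi_hat_2 = [gamma(0) gamma(2) - gamma(1)^2] / det = [(1.9866)(-1.3691) - (0.1728)^2] / 3.91671972 = -2.7497139 / 3.91671972 = -0.702
So phi_hat = [0.1480, -0.7020].
Therefore phi_hat_2 = -0.7020.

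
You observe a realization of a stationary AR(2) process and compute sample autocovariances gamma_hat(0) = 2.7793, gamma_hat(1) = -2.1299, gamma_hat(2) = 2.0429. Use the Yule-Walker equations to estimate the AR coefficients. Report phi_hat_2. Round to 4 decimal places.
\hat\phi_{2} = 0.3580

The Yule-Walker equations for an AR(p) process read, in matrix form,
  Gamma_p phi = r_p,   with   (Gamma_p)_{ij} = gamma(|i - j|),
                       (r_p)_i = gamma(i),   i,j = 1..p.
Substitute the sample gammas (Toeplitz matrix and right-hand side of size 2):
  Gamma_p = [[2.7793, -2.1299], [-2.1299, 2.7793]]
  r_p     = [-2.1299, 2.0429]
Written out:
  2.7793 phi_1 - 2.1299 phi_2 = -2.1299
  -2.1299 phi_1 + 2.7793 phi_2 = 2.0429
Solve by Cramer's rule:
  det = gamma(0)^2 - gamma(1)^2 = (2.7793)^2 - (-2.1299)^2 = 7.72450849 - 4.53647401 = 3.18803448
  phi_hat_1 = [gamma(1) gamma(0) - gamma(1) gamma(2)] / det = [(-2.1299)(2.7793) - (-2.1299)(2.0429)] / 3.18803448 = -1.56845836 / 3.18803448 = -0.492
  phi_hat_2 = [gamma(0) gamma(2) - gamma(1)^2] / det = [(2.7793)(2.0429) - (-2.1299)^2] / 3.18803448 = 1.14135796 / 3.18803448 = 0.358
So phi_hat = [-0.4920, 0.3580].
Therefore phi_hat_2 = 0.3580.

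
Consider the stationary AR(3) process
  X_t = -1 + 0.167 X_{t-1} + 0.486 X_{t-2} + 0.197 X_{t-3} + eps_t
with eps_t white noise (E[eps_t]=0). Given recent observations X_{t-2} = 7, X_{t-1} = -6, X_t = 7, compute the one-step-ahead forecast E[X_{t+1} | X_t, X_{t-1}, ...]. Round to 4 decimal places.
E[X_{t+1} \mid \mathcal F_t] = -1.3680

For an AR(p) model X_t = c + sum_i phi_i X_{t-i} + eps_t, the
one-step-ahead conditional mean is
  E[X_{t+1} | X_t, ...] = c + sum_i phi_i X_{t+1-i}.
Substitute known values:
  E[X_{t+1} | ...] = -1 + (0.167) * (7) + (0.486) * (-6) + (0.197) * (7)
                   = -1.3680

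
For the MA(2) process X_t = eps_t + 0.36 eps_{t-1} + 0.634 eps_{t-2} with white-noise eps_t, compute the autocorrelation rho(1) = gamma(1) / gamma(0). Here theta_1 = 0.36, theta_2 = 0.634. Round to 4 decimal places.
\rho(1) = 0.3841

For an MA(q) process with theta_0 = 1, the autocovariance is
  gamma(k) = sigma^2 * sum_{i=0..q-k} theta_i * theta_{i+k},
and rho(k) = gamma(k) / gamma(0). Sigma^2 cancels.
  numerator   = (1)*(0.36) + (0.36)*(0.634) = 0.58824.
  denominator = (1)^2 + (0.36)^2 + (0.634)^2 = 1.531556.
  rho(1) = 0.58824 / 1.531556 = 0.3841.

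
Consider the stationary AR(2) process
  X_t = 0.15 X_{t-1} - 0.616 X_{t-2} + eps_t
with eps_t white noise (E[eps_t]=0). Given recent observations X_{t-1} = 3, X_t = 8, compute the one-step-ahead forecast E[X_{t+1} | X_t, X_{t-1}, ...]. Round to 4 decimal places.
E[X_{t+1} \mid \mathcal F_t] = -0.6480

For an AR(p) model X_t = c + sum_i phi_i X_{t-i} + eps_t, the
one-step-ahead conditional mean is
  E[X_{t+1} | X_t, ...] = c + sum_i phi_i X_{t+1-i}.
Substitute known values:
  E[X_{t+1} | ...] = (0.15) * (8) + (-0.616) * (3)
                   = -0.6480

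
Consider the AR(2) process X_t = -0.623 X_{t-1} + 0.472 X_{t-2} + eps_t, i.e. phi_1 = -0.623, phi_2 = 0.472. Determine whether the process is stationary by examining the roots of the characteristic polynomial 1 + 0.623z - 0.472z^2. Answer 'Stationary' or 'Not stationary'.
\text{Not stationary}

The AR(p) characteristic polynomial is P(z) = 1 + 0.623z - 0.472z^2.
Stationarity requires all roots to lie outside the unit circle, i.e. |z| > 1 for every root.
Set 1 + (0.623) z + (-0.472) z^2 = 0, i.e. a z^2 + b z + c = 0 with a = -0.472, b = 0.623, c = 1.
Discriminant D = b^2 - 4ac = (0.623)^2 - 4*(-0.472)*1 = 0.388129 - (-1.888) = 2.276129.
D >= 0, so the roots are real: z = (-b +/- sqrt(D)) / (2a) = (-0.623 +/- 1.508685) / (-0.944).
  z_1 = (-0.623 + 1.508685) / (-0.944) = -0.9382,   |z_1| = 0.9382.
  z_2 = (-0.623 - 1.508685) / (-0.944) = 2.2581,   |z_2| = 2.2581.
Moduli of all roots: 0.9382, 2.2581.
All moduli strictly greater than 1? No.
Verdict: Not stationary.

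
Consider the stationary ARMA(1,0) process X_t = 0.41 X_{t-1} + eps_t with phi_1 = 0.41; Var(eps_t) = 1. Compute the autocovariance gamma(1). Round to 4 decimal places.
\gamma(1) = 0.4928

Multiply the model equation by X_{t-k} and take expectations. With theta_0 = psi_0 = 1 and psi_j the MA(infinity) weights, this gives
  gamma(k) - sum_i phi_i gamma(k-i) = c_k,
  c_k = sigma^2 * sum_{j=k..q} theta_j psi_{j-k}   (c_k = 0 for k > q),
using gamma(-m) = gamma(m).
Pure AR (q = 0): c_0 = sigma^2 = 1, c_k = 0 for k >= 1.
Equations for k = 0 and k = 1 (AR order 1):
  gamma(0) = phi_1 gamma(1) + c_0
  gamma(1) = phi_1 gamma(0) + c_1
Substituting the second into the first: gamma(0) (1 - phi_1^2) = c_0 + phi_1 c_1, so
  gamma(0) = c_0 / (1 - phi_1^2) = 1 / (1 - (0.41)^2) = 1 / 0.8319 = 1.202068.
  gamma(1) = phi_1 gamma(0) = (0.41)(1.202068) = 0.492848.
Therefore gamma(1) = 0.4928 (to 4 decimal places).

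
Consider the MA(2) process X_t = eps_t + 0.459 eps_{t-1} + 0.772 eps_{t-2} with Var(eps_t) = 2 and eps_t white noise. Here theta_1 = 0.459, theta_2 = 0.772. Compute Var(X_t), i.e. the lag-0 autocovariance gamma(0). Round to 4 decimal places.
\gamma(0) = 3.6133

For an MA(q) process X_t = eps_t + sum_i theta_i eps_{t-i} with
Var(eps_t) = sigma^2, the variance is
  gamma(0) = sigma^2 * (1 + sum_i theta_i^2).
  sum_i theta_i^2 = (0.459)^2 + (0.772)^2 = 0.210681 + 0.595984 = 0.806665.
  gamma(0) = 2 * (1 + 0.806665) = 2 * 1.806665 = 3.61333, which rounds to 3.6133.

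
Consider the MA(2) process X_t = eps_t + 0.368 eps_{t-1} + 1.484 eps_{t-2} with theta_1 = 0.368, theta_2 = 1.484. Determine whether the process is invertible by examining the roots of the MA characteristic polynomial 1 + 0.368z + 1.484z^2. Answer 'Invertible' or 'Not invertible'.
\text{Not invertible}

The MA(q) characteristic polynomial is P(z) = 1 + 0.368z + 1.484z^2.
Invertibility requires all roots to lie outside the unit circle, i.e. |z| > 1 for every root.
Set 1 + (0.368) z + (1.484) z^2 = 0, i.e. a z^2 + b z + c = 0 with a = 1.484, b = 0.368, c = 1.
Discriminant D = b^2 - 4ac = (0.368)^2 - 4*(1.484)*1 = 0.135424 - (5.936) = -5.800576.
D < 0, so the roots are the complex-conjugate pair z = (-b +/- i sqrt(-D)) / (2a) = -0.124 +/- 0.8115i.
For a conjugate pair |z|^2 = z * conj(z) = (product of roots) = c/a = 1/(1.484) = 0.673854, so |z| = sqrt(0.673854) = 0.8209 for both roots.
Moduli of all roots: 0.8209, 0.8209.
All moduli strictly greater than 1? No.
Verdict: Not invertible.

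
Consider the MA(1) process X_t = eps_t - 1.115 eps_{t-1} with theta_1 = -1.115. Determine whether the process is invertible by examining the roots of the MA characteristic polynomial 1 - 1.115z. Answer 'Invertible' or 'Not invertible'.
\text{Not invertible}

The MA(q) characteristic polynomial is P(z) = 1 - 1.115z.
Invertibility requires all roots to lie outside the unit circle, i.e. |z| > 1 for every root.
This is linear in z: 1 + (-1.115) z = 0  =>  z = -1/(-1.115) = 0.896861,  |z| = 0.896861.
Moduli of all roots: 0.8969.
All moduli strictly greater than 1? No.
Verdict: Not invertible.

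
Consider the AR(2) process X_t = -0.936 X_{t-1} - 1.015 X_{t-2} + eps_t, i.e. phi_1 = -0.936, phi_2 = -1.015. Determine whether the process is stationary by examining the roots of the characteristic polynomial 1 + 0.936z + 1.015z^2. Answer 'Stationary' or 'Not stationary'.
\text{Not stationary}

The AR(p) characteristic polynomial is P(z) = 1 + 0.936z + 1.015z^2.
Stationarity requires all roots to lie outside the unit circle, i.e. |z| > 1 for every root.
Set 1 + (0.936) z + (1.015) z^2 = 0, i.e. a z^2 + b z + c = 0 with a = 1.015, b = 0.936, c = 1.
Discriminant D = b^2 - 4ac = (0.936)^2 - 4*(1.015)*1 = 0.876096 - (4.06) = -3.183904.
D < 0, so the roots are the complex-conjugate pair z = (-b +/- i sqrt(-D)) / (2a) = -0.4611 +/- 0.879i.
For a conjugate pair |z|^2 = z * conj(z) = (product of roots) = c/a = 1/(1.015) = 0.985222, so |z| = sqrt(0.985222) = 0.9926 for both roots.
Moduli of all roots: 0.9926, 0.9926.
All moduli strictly greater than 1? No.
Verdict: Not stationary.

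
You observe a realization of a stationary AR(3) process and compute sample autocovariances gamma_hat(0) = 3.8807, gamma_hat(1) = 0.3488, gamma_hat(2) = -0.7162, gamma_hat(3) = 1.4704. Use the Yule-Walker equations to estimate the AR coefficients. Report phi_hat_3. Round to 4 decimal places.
\hat\phi_{3} = 0.4360

The Yule-Walker equations for an AR(p) process read, in matrix form,
  Gamma_p phi = r_p,   with   (Gamma_p)_{ij} = gamma(|i - j|),
                       (r_p)_i = gamma(i),   i,j = 1..p.
Substitute the sample gammas (Toeplitz matrix and right-hand side of size 3):
  Gamma_p = [[3.8807, 0.3488, -0.7162], [0.3488, 3.8807, 0.3488], [-0.7162, 0.3488, 3.8807]]
  r_p     = [0.3488, -0.7162, 1.4704]
Written out (R1..R3):
  (R1) 3.8807 phi_1 + 0.3488 phi_2 - 0.7162 phi_3 = 0.3488
  (R2) 0.3488 phi_1 + 3.8807 phi_2 + 0.3488 phi_3 = -0.7162
  (R3) -0.7162 phi_1 + 0.3488 phi_2 + 3.8807 phi_3 = 1.4704
Gaussian elimination:
  R2 <- R2 - (0.3488/3.8807) R1 = R2 - (0.089881) R1:  3.84935 phi_2 + 0.413173 phi_3 = -0.74755
  R3 <- R3 - (-0.7162/3.8807) R1 = R3 - (-0.184554) R1:  0.413173 phi_2 + 3.748522 phi_3 = 1.534773
  R3 <- R3 - (0.413173/3.84935) R2 = R3 - (0.107336) R2:  3.704174 phi_3 = 1.615011
Back-substitution:
  phi_hat_3 = 1.615011 / 3.704174 = 0.435998
  phi_hat_2 = (-0.74755 - (0.413173)(0.435998)) / 3.84935 = -0.241
  phi_hat_1 = (0.3488 - (0.3488)(-0.241) - (-0.7162)(0.435998)) / 3.8807 = 0.192007
So phi_hat = [0.1920, -0.2410, 0.4360].
Therefore phi_hat_3 = 0.4360.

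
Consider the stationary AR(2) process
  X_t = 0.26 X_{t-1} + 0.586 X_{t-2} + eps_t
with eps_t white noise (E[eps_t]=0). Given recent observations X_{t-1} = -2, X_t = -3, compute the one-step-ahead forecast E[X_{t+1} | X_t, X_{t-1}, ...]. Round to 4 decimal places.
E[X_{t+1} \mid \mathcal F_t] = -1.9520

For an AR(p) model X_t = c + sum_i phi_i X_{t-i} + eps_t, the
one-step-ahead conditional mean is
  E[X_{t+1} | X_t, ...] = c + sum_i phi_i X_{t+1-i}.
Substitute known values:
  E[X_{t+1} | ...] = (0.26) * (-3) + (0.586) * (-2)
                   = -1.9520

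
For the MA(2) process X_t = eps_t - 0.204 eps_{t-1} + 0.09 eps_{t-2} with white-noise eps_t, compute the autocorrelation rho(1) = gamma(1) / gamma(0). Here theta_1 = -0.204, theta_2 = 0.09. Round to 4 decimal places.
\rho(1) = -0.2118

For an MA(q) process with theta_0 = 1, the autocovariance is
  gamma(k) = sigma^2 * sum_{i=0..q-k} theta_i * theta_{i+k},
and rho(k) = gamma(k) / gamma(0). Sigma^2 cancels.
  numerator   = (1)*(-0.204) + (-0.204)*(0.09) = -0.22236.
  denominator = (1)^2 + (-0.204)^2 + (0.09)^2 = 1.049716.
  rho(1) = -0.22236 / 1.049716 = -0.2118.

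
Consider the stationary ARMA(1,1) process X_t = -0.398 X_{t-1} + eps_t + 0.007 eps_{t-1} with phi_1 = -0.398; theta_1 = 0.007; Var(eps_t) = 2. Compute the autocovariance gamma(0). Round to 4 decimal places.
\gamma(0) = 2.3633

Multiply the model equation by X_{t-k} and take expectations. With theta_0 = psi_0 = 1 and psi_j the MA(infinity) weights, this gives
  gamma(k) - sum_i phi_i gamma(k-i) = c_k,
  c_k = sigma^2 * sum_{j=k..q} theta_j psi_{j-k}   (c_k = 0 for k > q),
using gamma(-m) = gamma(m).
psi-weights needed (psi_j = theta_j + sum_i phi_i psi_{j-i}):
  psi_1 = theta_1 + phi_1 = 0.007 + (-0.398) = -0.391
Right-hand sides:
  c_0 = sigma^2 (1 + theta_1 psi_1) = 2 * (1 + (0.007)(-0.391)) = 2 * 0.997263 = 1.994526
  c_1 = sigma^2 theta_1 = 2 * (0.007) = 0.014
  c_2 = 0
Equations for k = 0 and k = 1 (AR order 1):
  gamma(0) = phi_1 gamma(1) + c_0
  gamma(1) = phi_1 gamma(0) + c_1
Substituting the second into the first: gamma(0) (1 - phi_1^2) = c_0 + phi_1 c_1, so
  gamma(0) = (c_0 + phi_1 c_1) / (1 - phi_1^2) = (1.994526 + (-0.398)(0.014)) / (1 - (-0.398)^2) = 1.988954 / 0.841596 = 2.363312.
Therefore gamma(0) = 2.3633 (to 4 decimal places).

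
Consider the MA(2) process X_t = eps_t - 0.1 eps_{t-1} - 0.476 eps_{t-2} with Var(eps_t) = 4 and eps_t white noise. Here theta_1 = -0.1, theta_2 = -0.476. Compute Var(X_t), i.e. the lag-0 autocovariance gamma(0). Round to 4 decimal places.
\gamma(0) = 4.9463

For an MA(q) process X_t = eps_t + sum_i theta_i eps_{t-i} with
Var(eps_t) = sigma^2, the variance is
  gamma(0) = sigma^2 * (1 + sum_i theta_i^2).
  sum_i theta_i^2 = (-0.1)^2 + (-0.476)^2 = 0.01 + 0.226576 = 0.236576.
  gamma(0) = 4 * (1 + 0.236576) = 4 * 1.236576 = 4.946304, which rounds to 4.9463.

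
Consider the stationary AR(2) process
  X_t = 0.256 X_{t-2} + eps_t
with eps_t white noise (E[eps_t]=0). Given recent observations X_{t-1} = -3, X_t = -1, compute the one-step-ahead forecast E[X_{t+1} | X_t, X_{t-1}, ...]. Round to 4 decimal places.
E[X_{t+1} \mid \mathcal F_t] = -0.7680

For an AR(p) model X_t = c + sum_i phi_i X_{t-i} + eps_t, the
one-step-ahead conditional mean is
  E[X_{t+1} | X_t, ...] = c + sum_i phi_i X_{t+1-i}.
Substitute known values:
  E[X_{t+1} | ...] = (-0) * (-1) + (0.256) * (-3)
                   = -0.7680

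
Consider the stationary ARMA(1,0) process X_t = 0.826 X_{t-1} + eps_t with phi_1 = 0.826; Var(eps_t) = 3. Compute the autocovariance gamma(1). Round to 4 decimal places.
\gamma(1) = 7.7992

Multiply the model equation by X_{t-k} and take expectations. With theta_0 = psi_0 = 1 and psi_j the MA(infinity) weights, this gives
  gamma(k) - sum_i phi_i gamma(k-i) = c_k,
  c_k = sigma^2 * sum_{j=k..q} theta_j psi_{j-k}   (c_k = 0 for k > q),
using gamma(-m) = gamma(m).
Pure AR (q = 0): c_0 = sigma^2 = 3, c_k = 0 for k >= 1.
Equations for k = 0 and k = 1 (AR order 1):
  gamma(0) = phi_1 gamma(1) + c_0
  gamma(1) = phi_1 gamma(0) + c_1
Substituting the second into the first: gamma(0) (1 - phi_1^2) = c_0 + phi_1 c_1, so
  gamma(0) = c_0 / (1 - phi_1^2) = 3 / (1 - (0.826)^2) = 3 / 0.317724 = 9.442157.
  gamma(1) = phi_1 gamma(0) = (0.826)(9.442157) = 7.799222.
Therefore gamma(1) = 7.7992 (to 4 decimal places).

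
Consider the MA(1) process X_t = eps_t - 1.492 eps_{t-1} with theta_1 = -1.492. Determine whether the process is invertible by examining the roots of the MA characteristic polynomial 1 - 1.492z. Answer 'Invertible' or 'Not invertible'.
\text{Not invertible}

The MA(q) characteristic polynomial is P(z) = 1 - 1.492z.
Invertibility requires all roots to lie outside the unit circle, i.e. |z| > 1 for every root.
This is linear in z: 1 + (-1.492) z = 0  =>  z = -1/(-1.492) = 0.670241,  |z| = 0.670241.
Moduli of all roots: 0.6702.
All moduli strictly greater than 1? No.
Verdict: Not invertible.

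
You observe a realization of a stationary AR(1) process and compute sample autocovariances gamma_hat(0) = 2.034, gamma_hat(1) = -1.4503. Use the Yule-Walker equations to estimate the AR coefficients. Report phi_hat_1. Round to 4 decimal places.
\hat\phi_{1} = -0.7130

The Yule-Walker equations for an AR(p) process read, in matrix form,
  Gamma_p phi = r_p,   with   (Gamma_p)_{ij} = gamma(|i - j|),
                       (r_p)_i = gamma(i),   i,j = 1..p.
Substitute the sample gammas (Toeplitz matrix and right-hand side of size 1):
  Gamma_p = [[2.034]]
  r_p     = [-1.4503]
With p = 1 this is the single equation gamma(0) phi_1 = gamma(1):
  phi_hat_1 = gamma(1) / gamma(0) = -1.4503 / 2.034 = -0.7130.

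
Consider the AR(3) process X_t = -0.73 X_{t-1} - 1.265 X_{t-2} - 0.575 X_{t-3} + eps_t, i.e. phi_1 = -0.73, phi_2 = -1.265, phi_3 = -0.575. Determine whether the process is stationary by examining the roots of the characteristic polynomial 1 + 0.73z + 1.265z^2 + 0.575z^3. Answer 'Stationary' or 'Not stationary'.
\text{Not stationary}

The AR(p) characteristic polynomial is P(z) = 1 + 0.73z + 1.265z^2 + 0.575z^3.
Stationarity requires all roots to lie outside the unit circle, i.e. |z| > 1 for every root.
Degree 3: look for a simple real root z0 first, then factor out (1 - z/z0) and solve the remaining quadratic.
Testing z0 = -2: P(-2) = 1 + (0.73)(-2) + (1.265)(-2)^2 + (0.575)(-2)^3
  = 1 + (-1.46) + (5.06) + (-4.6) = 0.  So z_0 = -2 is a root, |z_0| = 2.
Divide out the factor (1 + 0.5 z) = (1 - z/z0) (since 1/z0 = -0.5):
  P(z) = (1 + 0.5 z)(1 + (0.23) z + (1.15) z^2)
  [check: z-coef 0.23 - (-0.5) = 0.73; z^2-coef 1.15 - (-0.5)(0.23) = 1.265; z^3-coef -(-0.5)(1.15) = 0.575.]
Remaining roots from the quadratic factor 1 + (0.23) z + (1.15) z^2:
  Set 1 + (0.23) z + (1.15) z^2 = 0, i.e. a z^2 + b z + c = 0 with a = 1.15, b = 0.23, c = 1.
  Discriminant D = b^2 - 4ac = (0.23)^2 - 4*(1.15)*1 = 0.0529 - (4.6) = -4.5471.
  D < 0, so the roots are the complex-conjugate pair z = (-b +/- i sqrt(-D)) / (2a) = -0.1 +/- 0.9271i.
  For a conjugate pair |z|^2 = z * conj(z) = (product of roots) = c/a = 1/(1.15) = 0.869565, so |z| = sqrt(0.869565) = 0.9325 for both roots.
Moduli of all roots: 2.0000, 0.9325, 0.9325.
All moduli strictly greater than 1? No.
Verdict: Not stationary.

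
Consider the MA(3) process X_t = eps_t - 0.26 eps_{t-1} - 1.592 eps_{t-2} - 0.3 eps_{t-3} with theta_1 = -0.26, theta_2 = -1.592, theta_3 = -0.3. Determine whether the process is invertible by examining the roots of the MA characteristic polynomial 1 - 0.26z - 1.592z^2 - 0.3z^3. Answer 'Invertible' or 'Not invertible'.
\text{Not invertible}

The MA(q) characteristic polynomial is P(z) = 1 - 0.26z - 1.592z^2 - 0.3z^3.
Invertibility requires all roots to lie outside the unit circle, i.e. |z| > 1 for every root.
Degree 3: look for a simple real root z0 first, then factor out (1 - z/z0) and solve the remaining quadratic.
Testing z0 = -5: P(-5) = 1 + (-0.26)(-5) + (-1.592)(-5)^2 + (-0.3)(-5)^3
  = 1 + (1.3) + (-39.8) + (37.5) = 0.  So z_0 = -5 is a root, |z_0| = 5.
Divide out the factor (1 + 0.2 z) = (1 - z/z0) (since 1/z0 = -0.2):
  P(z) = (1 + 0.2 z)(1 + (-0.46) z + (-1.5) z^2)
  [check: z-coef -0.46 - (-0.2) = -0.26; z^2-coef -1.5 - (-0.2)(-0.46) = -1.592; z^3-coef -(-0.2)(-1.5) = -0.3.]
Remaining roots from the quadratic factor 1 + (-0.46) z + (-1.5) z^2:
  Set 1 + (-0.46) z + (-1.5) z^2 = 0, i.e. a z^2 + b z + c = 0 with a = -1.5, b = -0.46, c = 1.
  Discriminant D = b^2 - 4ac = (-0.46)^2 - 4*(-1.5)*1 = 0.2116 - (-6) = 6.2116.
  D >= 0, so the roots are real: z = (-b +/- sqrt(D)) / (2a) = (0.46 +/- 2.492308) / (-3).
    z_1 = (0.46 + 2.492308) / (-3) = -0.9841,   |z_1| = 0.9841.
    z_2 = (0.46 - 2.492308) / (-3) = 0.6774,   |z_2| = 0.6774.
Moduli of all roots: 5.0000, 0.9841, 0.6774.
All moduli strictly greater than 1? No.
Verdict: Not invertible.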